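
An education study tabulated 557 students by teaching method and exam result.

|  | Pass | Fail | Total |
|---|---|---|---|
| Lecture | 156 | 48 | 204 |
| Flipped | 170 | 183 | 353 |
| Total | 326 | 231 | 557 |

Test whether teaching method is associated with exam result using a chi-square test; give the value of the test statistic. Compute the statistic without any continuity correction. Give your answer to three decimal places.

42.694

Grand total N = 557.
Expected counts (row total × column total / N):
  Lecture, Pass: 204×326/557 = 119.3968
  Lecture, Fail: 204×231/557 = 84.6032
  Flipped, Pass: 353×326/557 = 206.6032
  Flipped, Fail: 353×231/557 = 146.3968
Contributions (O − E)²/E:
  (156 − 119.3968)²/119.3968 = 11.2214
  (48 − 84.6032)²/84.6032 = 15.8362
  (170 − 206.6032)²/206.6032 = 6.4849
  (183 − 146.3968)²/146.3968 = 9.1518
χ² = 11.2214 + 15.8362 + 6.4849 + 9.1518 = 42.694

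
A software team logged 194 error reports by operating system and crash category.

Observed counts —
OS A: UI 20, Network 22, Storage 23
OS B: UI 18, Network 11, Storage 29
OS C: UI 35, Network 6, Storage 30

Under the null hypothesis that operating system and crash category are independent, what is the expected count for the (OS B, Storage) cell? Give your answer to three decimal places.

24.515

Row total (OS B) = 58; column total (Storage) = 82; grand total N = 194.
Expected count = (row total × column total) / N = 58 × 82 / 194 = 24.515.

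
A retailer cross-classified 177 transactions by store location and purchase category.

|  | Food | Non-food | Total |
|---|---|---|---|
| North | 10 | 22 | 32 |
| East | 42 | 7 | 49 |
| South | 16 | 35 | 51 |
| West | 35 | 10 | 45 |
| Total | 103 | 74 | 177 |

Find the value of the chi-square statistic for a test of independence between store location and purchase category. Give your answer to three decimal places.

Grand total N = 177.
Expected counts (row total × column total / N):
  North, Food: 32×103/177 = 18.6215
  North, Non-food: 32×74/177 = 13.3785
  East, Food: 49×103/177 = 28.5141
  East, Non-food: 49×74/177 = 20.4859
  South, Food: 51×103/177 = 29.6780
  South, Non-food: 51×74/177 = 21.3220
  West, Food: 45×103/177 = 26.1864
  West, Non-food: 45×74/177 = 18.8136
Contributions (O − E)²/E:
  (10 − 18.6215)²/18.6215 = 3.9916
  (22 − 13.3785)²/13.3785 = 5.5559
  (42 − 28.5141)²/28.5141 = 6.3782
  (7 − 20.4859)²/20.4859 = 8.8778
  (16 − 29.6780)²/29.6780 = 6.3039
  (35 − 21.3220)²/21.3220 = 8.7744
  (35 − 26.1864)²/26.1864 = 2.9664
  (10 − 18.8136)²/18.8136 = 4.1289
χ² = 3.9916 + 5.5559 + 6.3782 + 8.8778 + 6.3039 + 8.7744 + 2.9664 + 4.1289 = 46.977

46.977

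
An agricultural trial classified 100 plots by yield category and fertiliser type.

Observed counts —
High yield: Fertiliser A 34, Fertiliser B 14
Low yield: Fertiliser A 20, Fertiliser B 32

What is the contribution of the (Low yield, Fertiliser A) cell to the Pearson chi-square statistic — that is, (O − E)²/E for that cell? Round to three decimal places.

Row total (Low yield) = 52; column total (Fertiliser A) = 54; N = 100.
Expected count E = 52 × 54 / 100 = 28.0800.
Contribution = (O − E)²/E = (20 − 28.0800)² / 28.0800 = 2.325.

2.325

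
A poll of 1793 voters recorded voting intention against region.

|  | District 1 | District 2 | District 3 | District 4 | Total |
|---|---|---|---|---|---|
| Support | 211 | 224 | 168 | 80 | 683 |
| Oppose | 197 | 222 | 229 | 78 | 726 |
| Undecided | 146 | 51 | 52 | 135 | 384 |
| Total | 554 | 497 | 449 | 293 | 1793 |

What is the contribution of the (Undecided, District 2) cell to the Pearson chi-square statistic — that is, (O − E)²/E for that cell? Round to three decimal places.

28.877

Row total (Undecided) = 384; column total (District 2) = 497; N = 1793.
Expected count E = 384 × 497 / 1793 = 106.4406.
Contribution = (O − E)²/E = (51 − 106.4406)² / 106.4406 = 28.877.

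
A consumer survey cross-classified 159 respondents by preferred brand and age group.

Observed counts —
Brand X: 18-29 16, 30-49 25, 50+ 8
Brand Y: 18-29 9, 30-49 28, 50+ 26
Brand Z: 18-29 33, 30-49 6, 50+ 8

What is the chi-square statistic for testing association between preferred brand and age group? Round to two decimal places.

43.06

Row totals: 49, 63, 47. Column totals: 58, 59, 42. Grand total N = 159.
Expected counts (row total × column total / N):
  Brand X, 18-29: 49×58/159 = 17.874
  Brand X, 30-49: 49×59/159 = 18.182
  Brand X, 50+: 49×42/159 = 12.943
  Brand Y, 18-29: 63×58/159 = 22.981
  Brand Y, 30-49: 63×59/159 = 23.377
  Brand Y, 50+: 63×42/159 = 16.642
  Brand Z, 18-29: 47×58/159 = 17.145
  Brand Z, 30-49: 47×59/159 = 17.440
  Brand Z, 50+: 47×42/159 = 12.415
Contributions (O − E)²/E:
  (16 − 17.874)²/17.874 = 0.1965
  (25 − 18.182)²/18.182 = 2.5567
  (8 − 12.943)²/12.943 = 1.8878
  (9 − 22.981)²/22.981 = 8.5057
  (28 − 23.377)²/23.377 = 0.9142
  (26 − 16.642)²/16.642 = 5.2621
  (33 − 17.145)²/17.145 = 14.6621
  (6 − 17.440)²/17.440 = 7.5042
  (8 − 12.415)²/12.415 = 1.5701
χ² = 0.1965 + 2.5567 + 1.8878 + 8.5057 + 0.9142 + 5.2621 + 14.6621 + 7.5042 + 1.5701 = 43.06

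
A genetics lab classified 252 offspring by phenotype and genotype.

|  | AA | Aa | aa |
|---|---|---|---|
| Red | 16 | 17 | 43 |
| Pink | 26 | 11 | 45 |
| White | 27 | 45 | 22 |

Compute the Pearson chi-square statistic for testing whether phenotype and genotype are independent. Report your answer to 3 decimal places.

35.426

Row totals: 76, 82, 94. Column totals: 69, 73, 110. Grand total N = 252.
Expected counts (row total × column total / N):
  Red, AA: 76×69/252 = 20.8095
  Red, Aa: 76×73/252 = 22.0159
  Red, aa: 76×110/252 = 33.1746
  Pink, AA: 82×69/252 = 22.4524
  Pink, Aa: 82×73/252 = 23.7540
  Pink, aa: 82×110/252 = 35.7937
  White, AA: 94×69/252 = 25.7381
  White, Aa: 94×73/252 = 27.2302
  White, aa: 94×110/252 = 41.0317
Contributions (O − E)²/E:
  (16 − 20.8095)²/20.8095 = 1.1116
  (17 − 22.0159)²/22.0159 = 1.1428
  (43 − 33.1746)²/33.1746 = 2.9100
  (26 − 22.4524)²/22.4524 = 0.5605
  (11 − 23.7540)²/23.7540 = 6.8479
  (45 − 35.7937)²/35.7937 = 2.3679
  (27 − 25.7381)²/25.7381 = 0.0619
  (45 − 27.2302)²/27.2302 = 11.5962
  (22 − 41.0317)²/41.0317 = 8.8275
χ² = 1.1116 + 1.1428 + 2.9100 + 0.5605 + 6.8479 + 2.3679 + 0.0619 + 11.5962 + 8.8275 = 35.426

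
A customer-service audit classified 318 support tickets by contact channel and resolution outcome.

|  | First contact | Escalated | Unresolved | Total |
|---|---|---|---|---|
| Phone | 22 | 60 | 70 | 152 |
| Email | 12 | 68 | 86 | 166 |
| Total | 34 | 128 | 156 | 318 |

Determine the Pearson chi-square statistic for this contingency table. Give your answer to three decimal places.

Grand total N = 318.
Expected counts (row total × column total / N):
  Phone, First contact: 152×34/318 = 16.2516
  Phone, Escalated: 152×128/318 = 61.1824
  Phone, Unresolved: 152×156/318 = 74.5660
  Email, First contact: 166×34/318 = 17.7484
  Email, Escalated: 166×128/318 = 66.8176
  Email, Unresolved: 166×156/318 = 81.4340
Contributions (O − E)²/E:
  (22 − 16.2516)²/16.2516 = 2.0333
  (60 − 61.1824)²/61.1824 = 0.0229
  (70 − 74.5660)²/74.5660 = 0.2796
  (12 − 17.7484)²/17.7484 = 1.8618
  (68 − 66.8176)²/66.8176 = 0.0209
  (86 − 81.4340)²/81.4340 = 0.2560
χ² = 2.0333 + 0.0229 + 0.2796 + 1.8618 + 0.0209 + 0.2560 = 4.475

4.475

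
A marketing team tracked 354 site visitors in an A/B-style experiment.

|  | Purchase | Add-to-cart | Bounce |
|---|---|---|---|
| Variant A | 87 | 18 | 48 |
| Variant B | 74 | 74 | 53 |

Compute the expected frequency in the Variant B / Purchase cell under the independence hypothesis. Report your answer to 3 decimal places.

Row total (Variant B) = 201; column total (Purchase) = 161; grand total N = 354.
Expected count = (row total × column total) / N = 201 × 161 / 354 = 91.415.

91.415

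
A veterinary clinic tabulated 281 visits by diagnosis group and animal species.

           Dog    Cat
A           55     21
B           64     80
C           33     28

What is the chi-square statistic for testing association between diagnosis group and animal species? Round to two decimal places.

15.62

Row totals: 76, 144, 61. Column totals: 152, 129. Grand total N = 281.
Expected counts (row total × column total / N):
  A, Dog: 76×152/281 = 41.110
  A, Cat: 76×129/281 = 34.890
  B, Dog: 144×152/281 = 77.893
  B, Cat: 144×129/281 = 66.107
  C, Dog: 61×152/281 = 32.996
  C, Cat: 61×129/281 = 28.004
Contributions (O − E)²/E:
  (55 − 41.110)²/41.110 = 4.6931
  (21 − 34.890)²/34.890 = 5.5297
  (64 − 77.893)²/77.893 = 2.4780
  (80 − 66.107)²/66.107 = 2.9197
  (33 − 32.996)²/32.996 = 0.0000
  (28 − 28.004)²/28.004 = 0.0000
χ² = 4.6931 + 5.5297 + 2.4780 + 2.9197 + 0.0000 + 0.0000 = 15.62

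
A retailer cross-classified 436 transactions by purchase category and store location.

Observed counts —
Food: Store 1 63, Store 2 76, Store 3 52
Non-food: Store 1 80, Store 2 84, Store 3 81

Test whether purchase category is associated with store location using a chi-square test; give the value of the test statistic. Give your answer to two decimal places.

2.09

Row totals: 191, 245. Column totals: 143, 160, 133. Grand total N = 436.
Expected counts (row total × column total / N):
  Food, Store 1: 191×143/436 = 62.6445
  Food, Store 2: 191×160/436 = 70.0917
  Food, Store 3: 191×133/436 = 58.2638
  Non-food, Store 1: 245×143/436 = 80.3555
  Non-food, Store 2: 245×160/436 = 89.9083
  Non-food, Store 3: 245×133/436 = 74.7362
Contributions (O − E)²/E:
  (63 − 62.6445)²/62.6445 = 0.0020
  (76 − 70.0917)²/70.0917 = 0.4980
  (52 − 58.2638)²/58.2638 = 0.6734
  (80 − 80.3555)²/80.3555 = 0.0016
  (84 − 89.9083)²/89.9083 = 0.3883
  (81 − 74.7362)²/74.7362 = 0.5250
χ² = 0.0020 + 0.4980 + 0.6734 + 0.0016 + 0.3883 + 0.5250 = 2.09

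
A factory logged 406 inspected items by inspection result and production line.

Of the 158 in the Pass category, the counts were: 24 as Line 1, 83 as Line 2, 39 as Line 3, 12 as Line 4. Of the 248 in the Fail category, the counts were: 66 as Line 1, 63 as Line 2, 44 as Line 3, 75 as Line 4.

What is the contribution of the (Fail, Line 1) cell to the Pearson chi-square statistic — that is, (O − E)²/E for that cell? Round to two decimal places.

2.21

Row total (Fail) = 248; column total (Line 1) = 90; N = 406.
Expected count E = 248 × 90 / 406 = 54.9754.
Contribution = (O − E)²/E = (66 − 54.9754)² / 54.9754 = 2.21.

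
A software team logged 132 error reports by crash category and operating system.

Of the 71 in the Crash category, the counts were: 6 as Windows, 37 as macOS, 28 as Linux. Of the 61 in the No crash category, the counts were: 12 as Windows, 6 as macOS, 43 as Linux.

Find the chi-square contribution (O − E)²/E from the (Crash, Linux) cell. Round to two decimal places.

Row total (Crash) = 71; column total (Linux) = 71; N = 132.
Expected count E = 71 × 71 / 132 = 38.189.
Contribution = (O − E)²/E = (28 − 38.189)² / 38.189 = 2.72.

2.72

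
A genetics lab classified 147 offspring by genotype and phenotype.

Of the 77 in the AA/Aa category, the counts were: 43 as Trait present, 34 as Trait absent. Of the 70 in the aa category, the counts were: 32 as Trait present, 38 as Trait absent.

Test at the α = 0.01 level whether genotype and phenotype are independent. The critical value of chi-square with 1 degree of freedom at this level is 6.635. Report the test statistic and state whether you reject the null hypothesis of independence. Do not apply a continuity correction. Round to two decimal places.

1.51; fail to reject H₀

Row totals: 77, 70. Column totals: 75, 72. Grand total N = 147.
Expected counts (row total × column total / N):
  AA/Aa, Trait present: 77×75/147 = 39.286
  AA/Aa, Trait absent: 77×72/147 = 37.714
  aa, Trait present: 70×75/147 = 35.714
  aa, Trait absent: 70×72/147 = 34.286
Contributions (O − E)²/E:
  (43 − 39.286)²/39.286 = 0.3511
  (34 − 37.714)²/37.714 = 0.3657
  (32 − 35.714)²/35.714 = 0.3862
  (38 − 34.286)²/34.286 = 0.4023
χ² = 0.3511 + 0.3657 + 0.3862 + 0.4023 = 1.51
df = (2−1)(2−1) = 1. Since 1.51 < 6.635, fail to reject the null hypothesis of independence at α = 0.01.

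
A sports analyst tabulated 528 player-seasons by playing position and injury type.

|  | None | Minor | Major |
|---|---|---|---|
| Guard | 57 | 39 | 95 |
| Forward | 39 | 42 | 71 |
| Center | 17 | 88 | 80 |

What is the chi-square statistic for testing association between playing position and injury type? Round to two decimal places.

Row totals: 191, 152, 185. Column totals: 113, 169, 246. Grand total N = 528.
Expected counts (row total × column total / N):
  Guard, None: 191×113/528 = 40.877
  Guard, Minor: 191×169/528 = 61.134
  Guard, Major: 191×246/528 = 88.989
  Forward, None: 152×113/528 = 32.530
  Forward, Minor: 152×169/528 = 48.652
  Forward, Major: 152×246/528 = 70.818
  Center, None: 185×113/528 = 39.593
  Center, Minor: 185×169/528 = 59.214
  Center, Major: 185×246/528 = 86.193
Contributions (O − E)²/E:
  (57 − 40.877)²/40.877 = 6.3593
  (39 − 61.134)²/61.134 = 8.0138
  (95 − 88.989)²/88.989 = 0.4060
  (39 − 32.530)²/32.530 = 1.2868
  (42 − 48.652)²/48.652 = 0.9095
  (71 − 70.818)²/70.818 = 0.0005
  (17 − 39.593)²/39.593 = 12.8923
  (88 − 59.214)²/59.214 = 13.9939
  (80 − 86.193)²/86.193 = 0.4450
χ² = 6.3593 + 8.0138 + 0.4060 + 1.2868 + 0.9095 + 0.0005 + 12.8923 + 13.9939 + 0.4450 = 44.31

44.31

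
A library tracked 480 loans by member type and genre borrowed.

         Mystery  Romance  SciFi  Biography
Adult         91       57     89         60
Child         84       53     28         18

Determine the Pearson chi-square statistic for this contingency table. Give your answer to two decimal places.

Row totals: 297, 183. Column totals: 175, 110, 117, 78. Grand total N = 480.
Expected counts (row total × column total / N):
  Adult, Mystery: 297×175/480 = 108.281
  Adult, Romance: 297×110/480 = 68.062
  Adult, SciFi: 297×117/480 = 72.394
  Adult, Biography: 297×78/480 = 48.263
  Child, Mystery: 183×175/480 = 66.719
  Child, Romance: 183×110/480 = 41.938
  Child, SciFi: 183×117/480 = 44.606
  Child, Biography: 183×78/480 = 29.738
Contributions (O − E)²/E:
  (91 − 108.281)²/108.281 = 2.7579
  (57 − 68.062)²/68.062 = 1.7979
  (89 − 72.394)²/72.394 = 3.8091
  (60 − 48.263)²/48.263 = 2.8543
  (84 − 66.719)²/66.719 = 4.4760
  (53 − 41.938)²/41.938 = 2.9178
  (28 − 44.606)²/44.606 = 6.1821
  (18 − 29.738)²/29.738 = 4.6332
χ² = 2.7579 + 1.7979 + 3.8091 + 2.8543 + 4.4760 + 2.9178 + 6.1821 + 4.6332 = 29.43

29.43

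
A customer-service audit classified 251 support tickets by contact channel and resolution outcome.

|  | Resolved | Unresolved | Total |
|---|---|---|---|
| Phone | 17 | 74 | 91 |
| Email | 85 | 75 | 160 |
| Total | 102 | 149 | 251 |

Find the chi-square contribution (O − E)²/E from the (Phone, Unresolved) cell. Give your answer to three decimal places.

7.390

Row total (Phone) = 91; column total (Unresolved) = 149; N = 251.
Expected count E = 91 × 149 / 251 = 54.0199.
Contribution = (O − E)²/E = (74 − 54.0199)² / 54.0199 = 7.390.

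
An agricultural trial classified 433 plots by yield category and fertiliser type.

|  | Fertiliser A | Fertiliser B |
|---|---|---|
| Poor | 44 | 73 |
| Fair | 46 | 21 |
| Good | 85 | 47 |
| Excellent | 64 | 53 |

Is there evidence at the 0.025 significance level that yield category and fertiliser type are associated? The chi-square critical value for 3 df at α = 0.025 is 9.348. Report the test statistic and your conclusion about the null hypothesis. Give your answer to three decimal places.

24.073; reject H₀

Row totals: 117, 67, 132, 117. Column totals: 239, 194. Grand total N = 433.
Expected counts (row total × column total / N):
  Poor, Fertiliser A: 117×239/433 = 64.5797
  Poor, Fertiliser B: 117×194/433 = 52.4203
  Fair, Fertiliser A: 67×239/433 = 36.9815
  Fair, Fertiliser B: 67×194/433 = 30.0185
  Good, Fertiliser A: 132×239/433 = 72.8591
  Good, Fertiliser B: 132×194/433 = 59.1409
  Excellent, Fertiliser A: 117×239/433 = 64.5797
  Excellent, Fertiliser B: 117×194/433 = 52.4203
Contributions (O − E)²/E:
  (44 − 64.5797)²/64.5797 = 6.5582
  (73 − 52.4203)²/52.4203 = 8.0794
  (46 − 36.9815)²/36.9815 = 2.1993
  (21 − 30.0185)²/30.0185 = 2.7094
  (85 − 72.8591)²/72.8591 = 2.0231
  (47 − 59.1409)²/59.1409 = 2.4924
  (64 − 64.5797)²/64.5797 = 0.0052
  (53 − 52.4203)²/52.4203 = 0.0064
χ² = 6.5582 + 8.0794 + 2.1993 + 2.7094 + 2.0231 + 2.4924 + 0.0052 + 0.0064 = 24.073
df = (4−1)(2−1) = 3. Since 24.073 > 9.348, reject the null hypothesis of independence at α = 0.025.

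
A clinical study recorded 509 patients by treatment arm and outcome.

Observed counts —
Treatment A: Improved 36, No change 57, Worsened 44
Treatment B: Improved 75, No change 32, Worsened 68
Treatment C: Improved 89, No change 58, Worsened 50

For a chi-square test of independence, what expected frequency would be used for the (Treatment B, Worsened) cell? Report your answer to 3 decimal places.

55.697

Row total (Treatment B) = 175; column total (Worsened) = 162; grand total N = 509.
Expected count = (row total × column total) / N = 175 × 162 / 509 = 55.697.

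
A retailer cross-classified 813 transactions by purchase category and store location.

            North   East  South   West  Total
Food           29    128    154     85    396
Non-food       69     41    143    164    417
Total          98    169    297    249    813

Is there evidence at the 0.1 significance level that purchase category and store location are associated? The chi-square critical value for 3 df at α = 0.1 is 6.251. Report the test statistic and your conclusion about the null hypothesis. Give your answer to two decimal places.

86.10; reject H₀

Grand total N = 813.
Expected counts (row total × column total / N):
  Food, North: 396×98/813 = 47.734
  Food, East: 396×169/813 = 82.317
  Food, South: 396×297/813 = 144.664
  Food, West: 396×249/813 = 121.284
  Non-food, North: 417×98/813 = 50.266
  Non-food, East: 417×169/813 = 86.683
  Non-food, South: 417×297/813 = 152.336
  Non-food, West: 417×249/813 = 127.716
Contributions (O − E)²/E:
  (29 − 47.734)²/47.734 = 7.3525
  (128 − 82.317)²/82.317 = 25.3524
  (154 − 144.664)²/144.664 = 0.6025
  (85 − 121.284)²/121.284 = 10.8549
  (69 − 50.266)²/50.266 = 6.9821
  (41 − 86.683)²/86.683 = 24.0755
  (143 − 152.336)²/152.336 = 0.5722
  (164 − 127.716)²/127.716 = 10.3083
χ² = 7.3525 + 25.3524 + 0.6025 + 10.8549 + 6.9821 + 24.0755 + 0.5722 + 10.3083 = 86.10
df = (2−1)(4−1) = 3. Since 86.10 > 6.251, reject the null hypothesis of independence at α = 0.1.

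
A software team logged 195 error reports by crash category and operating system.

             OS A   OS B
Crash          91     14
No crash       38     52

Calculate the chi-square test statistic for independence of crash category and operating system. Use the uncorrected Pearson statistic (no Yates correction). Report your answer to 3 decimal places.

Row totals: 105, 90. Column totals: 129, 66. Grand total N = 195.
Expected counts (row total × column total / N):
  Crash, OS A: 105×129/195 = 69.4615
  Crash, OS B: 105×66/195 = 35.5385
  No crash, OS A: 90×129/195 = 59.5385
  No crash, OS B: 90×66/195 = 30.4615
Contributions (O − E)²/E:
  (91 − 69.4615)²/69.4615 = 6.6786
  (14 − 35.5385)²/35.5385 = 13.0536
  (38 − 59.5385)²/59.5385 = 7.7917
  (52 − 30.4615)²/30.4615 = 15.2293
χ² = 6.6786 + 13.0536 + 7.7917 + 15.2293 = 42.753

42.753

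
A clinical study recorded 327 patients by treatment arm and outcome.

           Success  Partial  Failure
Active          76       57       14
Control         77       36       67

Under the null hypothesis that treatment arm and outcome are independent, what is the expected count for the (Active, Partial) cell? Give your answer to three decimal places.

Row total (Active) = 147; column total (Partial) = 93; grand total N = 327.
Expected count = (row total × column total) / N = 147 × 93 / 327 = 41.807.

41.807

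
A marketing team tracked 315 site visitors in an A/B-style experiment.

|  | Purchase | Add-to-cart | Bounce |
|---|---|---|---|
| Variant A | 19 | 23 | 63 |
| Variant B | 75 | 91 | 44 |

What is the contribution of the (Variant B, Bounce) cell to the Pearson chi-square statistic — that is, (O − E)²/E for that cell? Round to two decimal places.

Row total (Variant B) = 210; column total (Bounce) = 107; N = 315.
Expected count E = 210 × 107 / 315 = 71.333.
Contribution = (O − E)²/E = (44 − 71.333)² / 71.333 = 10.47.

10.47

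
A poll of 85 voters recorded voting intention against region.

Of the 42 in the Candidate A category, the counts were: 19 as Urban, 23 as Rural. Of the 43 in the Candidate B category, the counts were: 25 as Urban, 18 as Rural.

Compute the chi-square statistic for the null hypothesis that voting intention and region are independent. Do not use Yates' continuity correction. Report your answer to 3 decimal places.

1.416

Row totals: 42, 43. Column totals: 44, 41. Grand total N = 85.
Expected counts (row total × column total / N):
  Candidate A, Urban: 42×44/85 = 21.7412
  Candidate A, Rural: 42×41/85 = 20.2588
  Candidate B, Urban: 43×44/85 = 22.2588
  Candidate B, Rural: 43×41/85 = 20.7412
Contributions (O − E)²/E:
  (19 − 21.7412)²/21.7412 = 0.3456
  (23 − 20.2588)²/20.2588 = 0.3709
  (25 − 22.2588)²/22.2588 = 0.3376
  (18 − 20.7412)²/20.7412 = 0.3623
χ² = 0.3456 + 0.3709 + 0.3376 + 0.3623 = 1.416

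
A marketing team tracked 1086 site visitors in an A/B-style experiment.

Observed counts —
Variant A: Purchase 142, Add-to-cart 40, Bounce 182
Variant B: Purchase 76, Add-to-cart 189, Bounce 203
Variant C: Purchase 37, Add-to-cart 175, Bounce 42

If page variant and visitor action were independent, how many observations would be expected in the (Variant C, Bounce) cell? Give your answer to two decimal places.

99.87

Row total (Variant C) = 254; column total (Bounce) = 427; grand total N = 1086.
Expected count = (row total × column total) / N = 254 × 427 / 1086 = 99.87.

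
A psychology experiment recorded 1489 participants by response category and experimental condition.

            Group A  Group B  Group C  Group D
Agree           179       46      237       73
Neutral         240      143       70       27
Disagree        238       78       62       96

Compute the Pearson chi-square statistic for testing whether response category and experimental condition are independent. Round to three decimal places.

Row totals: 535, 480, 474. Column totals: 657, 267, 369, 196. Grand total N = 1489.
Expected counts (row total × column total / N):
  Agree, Group A: 535×657/1489 = 236.0611
  Agree, Group B: 535×267/1489 = 95.9335
  Agree, Group C: 535×369/1489 = 132.5823
  Agree, Group D: 535×196/1489 = 70.4231
  Neutral, Group A: 480×657/1489 = 211.7931
  Neutral, Group B: 480×267/1489 = 86.0712
  Neutral, Group C: 480×369/1489 = 118.9523
  Neutral, Group D: 480×196/1489 = 63.1833
  Disagree, Group A: 474×657/1489 = 209.1457
  Disagree, Group B: 474×267/1489 = 84.9953
  Disagree, Group C: 474×369/1489 = 117.4654
  Disagree, Group D: 474×196/1489 = 62.3936
Contributions (O − E)²/E:
  (179 − 236.0611)²/236.0611 = 13.7929
  (46 − 95.9335)²/95.9335 = 25.9904
  (237 − 132.5823)²/132.5823 = 82.2361
  (73 − 70.4231)²/70.4231 = 0.0943
  (240 − 211.7931)²/211.7931 = 3.7566
  (143 − 86.0712)²/86.0712 = 37.6536
  (70 − 118.9523)²/118.9523 = 20.1453
  (27 − 63.1833)²/63.1833 = 20.7212
  (238 − 209.1457)²/209.1457 = 3.9808
  (78 − 84.9953)²/84.9953 = 0.5757
  (62 − 117.4654)²/117.4654 = 26.1899
  (96 − 62.3936)²/62.3936 = 18.1011
χ² = 13.7929 + 25.9904 + 82.2361 + 0.0943 + 3.7566 + 37.6536 + 20.1453 + 20.7212 + 3.9808 + 0.5757 + 26.1899 + 18.1011 = 253.238

253.238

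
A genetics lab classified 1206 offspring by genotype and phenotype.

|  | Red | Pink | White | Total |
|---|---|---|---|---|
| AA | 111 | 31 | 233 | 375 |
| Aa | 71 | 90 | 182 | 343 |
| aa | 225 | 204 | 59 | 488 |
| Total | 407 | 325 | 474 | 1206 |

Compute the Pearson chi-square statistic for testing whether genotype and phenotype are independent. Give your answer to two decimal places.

288.09

Grand total N = 1206.
Expected counts (row total × column total / N):
  AA, Red: 375×407/1206 = 126.555
  AA, Pink: 375×325/1206 = 101.057
  AA, White: 375×474/1206 = 147.388
  Aa, Red: 343×407/1206 = 115.755
  Aa, Pink: 343×325/1206 = 92.434
  Aa, White: 343×474/1206 = 134.811
  aa, Red: 488×407/1206 = 164.690
  aa, Pink: 488×325/1206 = 131.509
  aa, White: 488×474/1206 = 191.801
Contributions (O − E)²/E:
  (111 − 126.555)²/126.555 = 1.9119
  (31 − 101.057)²/101.057 = 48.5665
  (233 − 147.388)²/147.388 = 49.7287
  (71 − 115.755)²/115.755 = 17.3039
  (90 − 92.434)²/92.434 = 0.0641
  (182 − 134.811)²/134.811 = 16.5180
  (225 − 164.690)²/164.690 = 22.0857
  (204 − 131.509)²/131.509 = 39.9588
  (59 − 191.801)²/191.801 = 91.9500
χ² = 1.9119 + 48.5665 + 49.7287 + 17.3039 + 0.0641 + 16.5180 + 22.0857 + 39.9588 + 91.9500 = 288.09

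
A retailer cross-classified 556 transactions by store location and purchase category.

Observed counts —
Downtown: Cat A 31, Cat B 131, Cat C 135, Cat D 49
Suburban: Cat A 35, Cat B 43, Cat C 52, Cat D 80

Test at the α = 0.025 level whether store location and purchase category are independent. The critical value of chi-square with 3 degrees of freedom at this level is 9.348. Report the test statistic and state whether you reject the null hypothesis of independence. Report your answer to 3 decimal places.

Row totals: 346, 210. Column totals: 66, 174, 187, 129. Grand total N = 556.
Expected counts (row total × column total / N):
  Downtown, Cat A: 346×66/556 = 41.0719
  Downtown, Cat B: 346×174/556 = 108.2806
  Downtown, Cat C: 346×187/556 = 116.3705
  Downtown, Cat D: 346×129/556 = 80.2770
  Suburban, Cat A: 210×66/556 = 24.9281
  Suburban, Cat B: 210×174/556 = 65.7194
  Suburban, Cat C: 210×187/556 = 70.6295
  Suburban, Cat D: 210×129/556 = 48.7230
Contributions (O − E)²/E:
  (31 − 41.0719)²/41.0719 = 2.4699
  (131 − 108.2806)²/108.2806 = 4.7670
  (135 − 116.3705)²/116.3705 = 2.9824
  (49 − 80.2770)²/80.2770 = 12.1859
  (35 − 24.9281)²/24.9281 = 4.0694
  (43 − 65.7194)²/65.7194 = 7.8542
  (52 − 70.6295)²/70.6295 = 4.9138
  (80 − 48.7230)²/48.7230 = 20.0778
χ² = 2.4699 + 4.7670 + 2.9824 + 12.1859 + 4.0694 + 7.8542 + 4.9138 + 20.0778 = 59.320
df = (2−1)(4−1) = 3. Since 59.320 > 9.348, reject the null hypothesis of independence at α = 0.025.

59.320; reject H₀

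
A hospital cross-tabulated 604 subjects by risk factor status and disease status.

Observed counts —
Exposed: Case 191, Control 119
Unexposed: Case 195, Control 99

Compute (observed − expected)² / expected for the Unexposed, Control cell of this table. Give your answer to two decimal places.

Row total (Unexposed) = 294; column total (Control) = 218; N = 604.
Expected count E = 294 × 218 / 604 = 106.113.
Contribution = (O − E)²/E = (99 − 106.113)² / 106.113 = 0.48.

0.48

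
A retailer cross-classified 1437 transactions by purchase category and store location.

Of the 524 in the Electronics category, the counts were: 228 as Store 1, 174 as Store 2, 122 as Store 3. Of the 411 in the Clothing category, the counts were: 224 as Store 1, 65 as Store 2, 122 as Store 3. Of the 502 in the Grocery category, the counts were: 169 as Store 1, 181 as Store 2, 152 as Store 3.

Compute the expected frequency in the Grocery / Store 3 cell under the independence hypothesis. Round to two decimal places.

Row total (Grocery) = 502; column total (Store 3) = 396; grand total N = 1437.
Expected count = (row total × column total) / N = 502 × 396 / 1437 = 138.34.

138.34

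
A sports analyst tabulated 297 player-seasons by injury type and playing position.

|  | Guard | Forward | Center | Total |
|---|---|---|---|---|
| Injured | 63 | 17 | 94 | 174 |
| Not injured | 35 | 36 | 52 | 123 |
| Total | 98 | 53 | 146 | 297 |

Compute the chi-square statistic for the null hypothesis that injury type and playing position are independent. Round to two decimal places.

18.69

Grand total N = 297.
Expected counts (row total × column total / N):
  Injured, Guard: 174×98/297 = 57.4141
  Injured, Forward: 174×53/297 = 31.0505
  Injured, Center: 174×146/297 = 85.5354
  Not injured, Guard: 123×98/297 = 40.5859
  Not injured, Forward: 123×53/297 = 21.9495
  Not injured, Center: 123×146/297 = 60.4646
Contributions (O − E)²/E:
  (63 − 57.4141)²/57.4141 = 0.5435
  (17 − 31.0505)²/31.0505 = 6.3579
  (94 − 85.5354)²/85.5354 = 0.8377
  (35 − 40.5859)²/40.5859 = 0.7688
  (36 − 21.9495)²/21.9495 = 8.9941
  (52 − 60.4646)²/60.4646 = 1.1850
χ² = 0.5435 + 6.3579 + 0.8377 + 0.7688 + 8.9941 + 1.1850 = 18.69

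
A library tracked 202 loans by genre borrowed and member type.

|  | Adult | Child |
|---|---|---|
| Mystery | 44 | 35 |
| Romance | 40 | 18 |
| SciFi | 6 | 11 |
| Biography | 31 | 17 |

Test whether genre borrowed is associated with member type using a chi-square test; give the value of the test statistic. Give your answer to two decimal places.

Row totals: 79, 58, 17, 48. Column totals: 121, 81. Grand total N = 202.
Expected counts (row total × column total / N):
  Mystery, Adult: 79×121/202 = 47.322
  Mystery, Child: 79×81/202 = 31.678
  Romance, Adult: 58×121/202 = 34.743
  Romance, Child: 58×81/202 = 23.257
  SciFi, Adult: 17×121/202 = 10.183
  SciFi, Child: 17×81/202 = 6.817
  Biography, Adult: 48×121/202 = 28.752
  Biography, Child: 48×81/202 = 19.248
Contributions (O − E)²/E:
  (44 − 47.322)²/47.322 = 0.2332
  (35 − 31.678)²/31.678 = 0.3484
  (40 − 34.743)²/34.743 = 0.7954
  (18 − 23.257)²/23.257 = 1.1883
  (6 − 10.183)²/10.183 = 1.7183
  (11 − 6.817)²/6.817 = 2.5667
  (31 − 28.752)²/28.752 = 0.1758
  (17 − 19.248)²/19.248 = 0.2625
χ² = 0.2332 + 0.3484 + 0.7954 + 1.1883 + 1.7183 + 2.5667 + 0.1758 + 0.2625 = 7.29

7.29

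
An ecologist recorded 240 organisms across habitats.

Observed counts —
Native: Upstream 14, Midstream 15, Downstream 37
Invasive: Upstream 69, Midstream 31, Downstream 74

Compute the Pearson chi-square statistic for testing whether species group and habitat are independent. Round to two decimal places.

Row totals: 66, 174. Column totals: 83, 46, 111. Grand total N = 240.
Expected counts (row total × column total / N):
  Native, Upstream: 66×83/240 = 22.825
  Native, Midstream: 66×46/240 = 12.650
  Native, Downstream: 66×111/240 = 30.525
  Invasive, Upstream: 174×83/240 = 60.175
  Invasive, Midstream: 174×46/240 = 33.350
  Invasive, Downstream: 174×111/240 = 80.475
Contributions (O − E)²/E:
  (14 − 22.825)²/22.825 = 3.4121
  (15 − 12.650)²/12.650 = 0.4366
  (37 − 30.525)²/30.525 = 1.3735
  (69 − 60.175)²/60.175 = 1.2942
  (31 − 33.350)²/33.350 = 0.1656
  (74 − 80.475)²/80.475 = 0.5210
χ² = 3.4121 + 0.4366 + 1.3735 + 1.2942 + 0.1656 + 0.5210 = 7.20

7.20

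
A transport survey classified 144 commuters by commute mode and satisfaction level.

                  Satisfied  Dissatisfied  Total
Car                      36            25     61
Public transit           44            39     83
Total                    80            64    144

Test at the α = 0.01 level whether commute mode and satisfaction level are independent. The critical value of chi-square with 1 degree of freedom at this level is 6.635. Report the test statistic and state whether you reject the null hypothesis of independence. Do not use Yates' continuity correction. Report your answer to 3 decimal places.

Grand total N = 144.
Expected counts (row total × column total / N):
  Car, Satisfied: 61×80/144 = 33.8889
  Car, Dissatisfied: 61×64/144 = 27.1111
  Public transit, Satisfied: 83×80/144 = 46.1111
  Public transit, Dissatisfied: 83×64/144 = 36.8889
Contributions (O − E)²/E:
  (36 − 33.8889)²/33.8889 = 0.1315
  (25 − 27.1111)²/27.1111 = 0.1644
  (44 − 46.1111)²/46.1111 = 0.0967
  (39 − 36.8889)²/36.8889 = 0.1208
χ² = 0.1315 + 0.1644 + 0.0967 + 0.1208 = 0.513
df = (2−1)(2−1) = 1. Since 0.513 < 6.635, fail to reject the null hypothesis of independence at α = 0.01.

0.513; fail to reject H₀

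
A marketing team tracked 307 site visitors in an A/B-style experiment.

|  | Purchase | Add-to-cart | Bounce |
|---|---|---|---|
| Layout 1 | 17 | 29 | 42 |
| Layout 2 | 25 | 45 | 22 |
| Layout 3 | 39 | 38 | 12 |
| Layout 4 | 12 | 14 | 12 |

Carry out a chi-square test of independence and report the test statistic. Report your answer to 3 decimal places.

Row totals: 88, 92, 89, 38. Column totals: 93, 126, 88. Grand total N = 307.
Expected counts (row total × column total / N):
  Layout 1, Purchase: 88×93/307 = 26.6580
  Layout 1, Add-to-cart: 88×126/307 = 36.1173
  Layout 1, Bounce: 88×88/307 = 25.2248
  Layout 2, Purchase: 92×93/307 = 27.8697
  Layout 2, Add-to-cart: 92×126/307 = 37.7590
  Layout 2, Bounce: 92×88/307 = 26.3713
  Layout 3, Purchase: 89×93/307 = 26.9609
  Layout 3, Add-to-cart: 89×126/307 = 36.5277
  Layout 3, Bounce: 89×88/307 = 25.5114
  Layout 4, Purchase: 38×93/307 = 11.5114
  Layout 4, Add-to-cart: 38×126/307 = 15.5961
  Layout 4, Bounce: 38×88/307 = 10.8925
Contributions (O − E)²/E:
  (17 − 26.6580)²/26.6580 = 3.4990
  (29 − 36.1173)²/36.1173 = 1.4025
  (42 − 25.2248)²/25.2248 = 11.1560
  (25 − 27.8697)²/27.8697 = 0.2955
  (45 − 37.7590)²/37.7590 = 1.3886
  (22 − 26.3713)²/26.3713 = 0.7246
  (39 − 26.9609)²/26.9609 = 5.3759
  (38 − 36.5277)²/36.5277 = 0.0593
  (12 − 25.5114)²/25.5114 = 7.1559
  (12 − 11.5114)²/11.5114 = 0.0207
  (14 − 15.5961)²/15.5961 = 0.1633
  (12 − 10.8925)²/10.8925 = 0.1126
χ² = 3.4990 + 1.4025 + 11.1560 + 0.2955 + 1.3886 + 0.7246 + 5.3759 + 0.0593 + 7.1559 + 0.0207 + 0.1633 + 0.1126 = 31.354

31.354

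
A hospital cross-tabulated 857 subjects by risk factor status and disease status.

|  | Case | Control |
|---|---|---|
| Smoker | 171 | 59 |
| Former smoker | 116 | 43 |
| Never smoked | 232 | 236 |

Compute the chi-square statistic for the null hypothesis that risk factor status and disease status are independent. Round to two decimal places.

Row totals: 230, 159, 468. Column totals: 519, 338. Grand total N = 857.
Expected counts (row total × column total / N):
  Smoker, Case: 230×519/857 = 139.288
  Smoker, Control: 230×338/857 = 90.712
  Former smoker, Case: 159×519/857 = 96.291
  Former smoker, Control: 159×338/857 = 62.709
  Never smoked, Case: 468×519/857 = 283.421
  Never smoked, Control: 468×338/857 = 184.579
Contributions (O − E)²/E:
  (171 − 139.288)²/139.288 = 7.2199
  (59 − 90.712)²/90.712 = 11.0862
  (116 − 96.291)²/96.291 = 4.0341
  (43 − 62.709)²/62.709 = 6.1944
  (232 − 283.421)²/283.421 = 9.3293
  (236 − 184.579)²/184.579 = 14.3251
χ² = 7.2199 + 11.0862 + 4.0341 + 6.1944 + 9.3293 + 14.3251 = 52.19

52.19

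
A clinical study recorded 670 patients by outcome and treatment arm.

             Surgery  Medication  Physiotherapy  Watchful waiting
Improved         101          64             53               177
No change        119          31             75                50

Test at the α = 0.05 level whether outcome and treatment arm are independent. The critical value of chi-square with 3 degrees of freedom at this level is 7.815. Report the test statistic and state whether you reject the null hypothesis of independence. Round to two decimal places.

Row totals: 395, 275. Column totals: 220, 95, 128, 227. Grand total N = 670.
Expected counts (row total × column total / N):
  Improved, Surgery: 395×220/670 = 129.701
  Improved, Medication: 395×95/670 = 56.007
  Improved, Physiotherapy: 395×128/670 = 75.463
  Improved, Watchful waiting: 395×227/670 = 133.828
  No change, Surgery: 275×220/670 = 90.299
  No change, Medication: 275×95/670 = 38.993
  No change, Physiotherapy: 275×128/670 = 52.537
  No change, Watchful waiting: 275×227/670 = 93.172
Contributions (O − E)²/E:
  (101 − 129.701)²/129.701 = 6.3511
  (64 − 56.007)²/56.007 = 1.1407
  (53 − 75.463)²/75.463 = 6.6865
  (177 − 133.828)²/133.828 = 13.9270
  (119 − 90.299)²/90.299 = 9.1224
  (31 − 38.993)²/38.993 = 1.6384
  (75 − 52.537)²/52.537 = 9.6044
  (50 − 93.172)²/93.172 = 20.0041
χ² = 6.3511 + 1.1407 + 6.6865 + 13.9270 + 9.1224 + 1.6384 + 9.6044 + 20.0041 = 68.47
df = (2−1)(4−1) = 3. Since 68.47 > 7.815, reject the null hypothesis of independence at α = 0.05.

68.47; reject H₀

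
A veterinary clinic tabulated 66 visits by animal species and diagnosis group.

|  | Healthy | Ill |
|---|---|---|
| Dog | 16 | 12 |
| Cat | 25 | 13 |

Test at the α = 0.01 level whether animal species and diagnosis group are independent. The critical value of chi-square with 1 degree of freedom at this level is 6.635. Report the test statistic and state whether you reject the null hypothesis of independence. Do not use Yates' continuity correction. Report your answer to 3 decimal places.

Row totals: 28, 38. Column totals: 41, 25. Grand total N = 66.
Expected counts (row total × column total / N):
  Dog, Healthy: 28×41/66 = 17.3939
  Dog, Ill: 28×25/66 = 10.6061
  Cat, Healthy: 38×41/66 = 23.6061
  Cat, Ill: 38×25/66 = 14.3939
Contributions (O − E)²/E:
  (16 − 17.3939)²/17.3939 = 0.1117
  (12 − 10.6061)²/10.6061 = 0.1832
  (25 − 23.6061)²/23.6061 = 0.0823
  (13 − 14.3939)²/14.3939 = 0.1350
χ² = 0.1117 + 0.1832 + 0.0823 + 0.1350 = 0.512
df = (2−1)(2−1) = 1. Since 0.512 < 6.635, fail to reject the null hypothesis of independence at α = 0.01.

0.512; fail to reject H₀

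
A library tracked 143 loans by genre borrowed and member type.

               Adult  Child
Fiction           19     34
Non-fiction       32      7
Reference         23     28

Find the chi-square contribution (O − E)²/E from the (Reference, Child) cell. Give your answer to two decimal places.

0.47

Row total (Reference) = 51; column total (Child) = 69; N = 143.
Expected count E = 51 × 69 / 143 = 24.608.
Contribution = (O − E)²/E = (28 − 24.608)² / 24.608 = 0.47.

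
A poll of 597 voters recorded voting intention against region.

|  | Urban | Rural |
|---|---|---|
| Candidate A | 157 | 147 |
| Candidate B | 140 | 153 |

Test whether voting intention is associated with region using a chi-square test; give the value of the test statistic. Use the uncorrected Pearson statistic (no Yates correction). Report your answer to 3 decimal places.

Row totals: 304, 293. Column totals: 297, 300. Grand total N = 597.
Expected counts (row total × column total / N):
  Candidate A, Urban: 304×297/597 = 151.2362
  Candidate A, Rural: 304×300/597 = 152.7638
  Candidate B, Urban: 293×297/597 = 145.7638
  Candidate B, Rural: 293×300/597 = 147.2362
Contributions (O − E)²/E:
  (157 − 151.2362)²/151.2362 = 0.2197
  (147 − 152.7638)²/152.7638 = 0.2175
  (140 − 145.7638)²/145.7638 = 0.2279
  (153 − 147.2362)²/147.2362 = 0.2256
χ² = 0.2197 + 0.2175 + 0.2279 + 0.2256 = 0.891

0.891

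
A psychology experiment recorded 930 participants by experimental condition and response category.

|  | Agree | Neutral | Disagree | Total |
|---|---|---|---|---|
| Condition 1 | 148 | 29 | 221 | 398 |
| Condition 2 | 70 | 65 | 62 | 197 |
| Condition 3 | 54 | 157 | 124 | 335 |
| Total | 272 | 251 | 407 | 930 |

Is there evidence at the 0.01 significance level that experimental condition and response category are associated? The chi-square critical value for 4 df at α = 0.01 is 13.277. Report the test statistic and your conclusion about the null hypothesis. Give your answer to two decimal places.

Grand total N = 930.
Expected counts (row total × column total / N):
  Condition 1, Agree: 398×272/930 = 116.404
  Condition 1, Neutral: 398×251/930 = 107.417
  Condition 1, Disagree: 398×407/930 = 174.178
  Condition 2, Agree: 197×272/930 = 57.617
  Condition 2, Neutral: 197×251/930 = 53.169
  Condition 2, Disagree: 197×407/930 = 86.214
  Condition 3, Agree: 335×272/930 = 97.978
  Condition 3, Neutral: 335×251/930 = 90.414
  Condition 3, Disagree: 335×407/930 = 146.608
Contributions (O − E)²/E:
  (148 − 116.404)²/116.404 = 8.5762
  (29 − 107.417)²/107.417 = 57.2463
  (221 − 174.178)²/174.178 = 12.5865
  (70 − 57.617)²/57.617 = 2.6613
  (65 − 53.169)²/53.169 = 2.6326
  (62 − 86.214)²/86.214 = 6.8007
  (54 − 97.978)²/97.978 = 19.7398
  (157 − 90.414)²/90.414 = 49.0377
  (124 − 146.608)²/146.608 = 3.4863
χ² = 8.5762 + 57.2463 + 12.5865 + 2.6613 + 2.6326 + 6.8007 + 19.7398 + 49.0377 + 3.4863 = 162.77
df = (3−1)(3−1) = 4. Since 162.77 > 13.277, reject the null hypothesis of independence at α = 0.01.

162.77; reject H₀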